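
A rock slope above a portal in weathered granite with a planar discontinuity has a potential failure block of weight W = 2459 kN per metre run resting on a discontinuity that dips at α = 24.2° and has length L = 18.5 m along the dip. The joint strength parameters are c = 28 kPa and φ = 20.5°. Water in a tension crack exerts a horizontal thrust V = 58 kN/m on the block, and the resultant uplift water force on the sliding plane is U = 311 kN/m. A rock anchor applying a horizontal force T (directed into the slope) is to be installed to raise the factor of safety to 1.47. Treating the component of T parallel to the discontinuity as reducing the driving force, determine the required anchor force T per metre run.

Resolving forces along and normal to the sliding plane, with the horizontal anchor force T adding T·sinα to the effective normal force and T·cosα acting up the plane against the driving force:
FS = [cL + (W cosα − U − V sinα + T sinα) tanφ] / [W sinα + V cosα − T cosα]
Without the anchor: N' = 1908.1 kN/m, driving T_d = 1060.9 kN/m, resisting R = 28·18.5 + 1908.1·tan20.5° = 1231.4 kN/m, FS = 1.16.
Setting FS = 1.47 and solving for T:
1.47·(1060.9 − T cos24.2°) = 1231.4 + T sin24.2°·tan20.5°
T·(sin24.2°·tan20.5° + 1.47·cos24.2°) = 1.47·1060.9 − 1231.4
T·(0.4099·0.3739 + 1.47·0.9121) = 1559.5 − 1231.4 = 328.1
T·1.4941 = 328.1
T = 219.6 kN/m

T = 220 kN/m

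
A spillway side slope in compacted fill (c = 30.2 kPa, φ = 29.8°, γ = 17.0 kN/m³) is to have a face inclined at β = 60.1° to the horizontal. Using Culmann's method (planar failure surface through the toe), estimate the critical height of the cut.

Culmann's analysis gives the critical failure plane at α_cr = (β + φ)/2 = (60.1 + 29.8)/2 = 45.0°, and the critical height
H_c = (4c/γ) · sinβ cosφ / [1 − cos(β − φ)]
    = (4·30.2/17.0) · sin60.1°·cos29.8° / [1 − cos(30.3°)]
    = 7.106 · 0.8669·0.8678 / [1 − 0.8634]
    = 7.106 · 0.7523 / 0.1366
    = 39.13 m

H_c = 39.13 m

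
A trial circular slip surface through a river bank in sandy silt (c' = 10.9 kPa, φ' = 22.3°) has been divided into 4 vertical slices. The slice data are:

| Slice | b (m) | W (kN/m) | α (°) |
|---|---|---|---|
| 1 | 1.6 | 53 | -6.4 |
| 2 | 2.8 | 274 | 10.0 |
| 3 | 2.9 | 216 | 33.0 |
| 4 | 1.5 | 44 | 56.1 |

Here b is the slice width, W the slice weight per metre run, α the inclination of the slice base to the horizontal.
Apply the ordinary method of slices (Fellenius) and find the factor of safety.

Ordinary method of slices: FS = Σ[c'·Δl_i + (W_i cosα_i)·tanφ'] / Σ W_i sinα_i, with Δl_i = b_i / cosα_i.
Slice 1: Δl = 1.6/cos(-6.4°) = 1.610 m; N'_1 = 53·cos(-6.4°) = 52.7; c'Δl = 17.55; W sinα = -5.9
Slice 2: Δl = 2.8/cos10.0° = 2.843 m; N'_2 = 274·cos10.0° = 269.8; c'Δl = 30.99; W sinα = 47.6
Slice 3: Δl = 2.9/cos33.0° = 3.458 m; N'_3 = 216·cos33.0° = 181.2; c'Δl = 37.69; W sinα = 117.6
Slice 4: Δl = 1.5/cos56.1° = 2.689 m; N'_4 = 44·cos56.1° = 24.5; c'Δl = 29.31; W sinα = 36.5
Σc'Δl = 115.5 kN/m; ΣN' = 528.2 kN/m; ΣW sinα = 195.8 kN/m
Resisting = 115.5 + 528.2·tan22.3° = 115.5 + 216.6 = 332.2 kN/m
FS = 332.2 / 195.8 = 1.696

FS = 1.70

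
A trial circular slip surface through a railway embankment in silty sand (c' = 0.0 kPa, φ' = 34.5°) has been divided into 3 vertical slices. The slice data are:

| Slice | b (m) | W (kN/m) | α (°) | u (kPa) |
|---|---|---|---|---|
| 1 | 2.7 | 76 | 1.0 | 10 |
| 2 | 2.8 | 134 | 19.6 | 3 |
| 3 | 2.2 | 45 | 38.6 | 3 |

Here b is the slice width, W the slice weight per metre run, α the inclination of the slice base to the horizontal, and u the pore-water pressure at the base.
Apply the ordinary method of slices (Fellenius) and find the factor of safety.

FS = 1.78

Ordinary method of slices: FS = Σ[c'·Δl_i + (W_i cosα_i − u_i·Δl_i)·tanφ'] / Σ W_i sinα_i, with Δl_i = b_i / cosα_i.
Slice 1: Δl = 2.7/cos1.0° = 2.700 m; N'_1 = 76·cos1.0° − 10·2.700 = 49.0; c'Δl = 0.00; W sinα = 1.3
Slice 2: Δl = 2.8/cos19.6° = 2.972 m; N'_2 = 134·cos19.6° − 3·2.972 = 117.3; c'Δl = 0.00; W sinα = 45.0
Slice 3: Δl = 2.2/cos38.6° = 2.815 m; N'_3 = 45·cos38.6° − 3·2.815 = 26.7; c'Δl = 0.00; W sinα = 28.1
Σc'Δl = 0.0 kN/m; ΣN' = 193.0 kN/m; ΣW sinα = 74.4 kN/m
Resisting = 0.0 + 193.0·tan34.5° = 0.0 + 132.7 = 132.7 kN/m
FS = 132.7 / 74.4 = 1.784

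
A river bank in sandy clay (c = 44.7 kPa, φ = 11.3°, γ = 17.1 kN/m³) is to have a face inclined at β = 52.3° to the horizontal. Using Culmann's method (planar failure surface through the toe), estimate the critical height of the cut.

Culmann's analysis gives the critical failure plane at α_cr = (β + φ)/2 = (52.3 + 11.3)/2 = 31.8°, and the critical height
H_c = (4c/γ) · sinβ cosφ / [1 − cos(β − φ)]
    = (4·44.7/17.1) · sin52.3°·cos11.3° / [1 − cos(41.0°)]
    = 10.456 · 0.7912·0.9806 / [1 − 0.7547]
    = 10.456 · 0.7759 / 0.2453
    = 33.07 m

H_c = 33.07 m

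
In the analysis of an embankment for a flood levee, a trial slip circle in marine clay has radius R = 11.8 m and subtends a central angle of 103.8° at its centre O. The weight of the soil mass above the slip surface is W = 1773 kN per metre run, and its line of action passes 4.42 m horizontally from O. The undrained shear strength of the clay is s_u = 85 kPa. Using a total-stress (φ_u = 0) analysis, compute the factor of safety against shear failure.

FS = 2.74

Taking moments about the centre O, the resisting moment is provided by the undrained shear strength acting along the arc:
Arc length L_a = R·θ = 11.8·(103.8°·π/180) = 11.8·1.8117 = 21.38 m
M_R = s_u·L_a·R = 85·21.38·11.8 = 21441.6 kN·m/m
M_D = W·d = 1773·4.42 = 7836.7 kN·m/m
FS = M_R / M_D = 21441.6 / 7836.7 = 2.736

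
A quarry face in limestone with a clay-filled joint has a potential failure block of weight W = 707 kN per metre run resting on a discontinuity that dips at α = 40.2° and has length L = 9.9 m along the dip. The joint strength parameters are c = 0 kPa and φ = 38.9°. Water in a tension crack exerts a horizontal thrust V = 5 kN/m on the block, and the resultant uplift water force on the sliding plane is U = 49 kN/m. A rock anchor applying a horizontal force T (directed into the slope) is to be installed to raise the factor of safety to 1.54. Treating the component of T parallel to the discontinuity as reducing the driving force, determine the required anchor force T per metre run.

T = 186 kN/m

Resolving forces along and normal to the sliding plane, with the horizontal anchor force T adding T·sinα to the effective normal force and T·cosα acting up the plane against the driving force:
FS = [cL + (W cosα − U − V sinα + T sinα) tanφ] / [W sinα + V cosα − T cosα]
Without the anchor: N' = 487.8 kN/m, driving T_d = 460.2 kN/m, resisting R = 0·9.9 + 487.8·tan38.9° = 393.6 kN/m, FS = 0.86.
Setting FS = 1.54 and solving for T:
1.54·(460.2 − T cos40.2°) = 393.6 + T sin40.2°·tan38.9°
T·(sin40.2°·tan38.9° + 1.54·cos40.2°) = 1.54·460.2 − 393.6
T·(0.6455·0.8069 + 1.54·0.7638) = 708.6 − 393.6 = 315.1
T·1.6971 = 315.1
T = 185.6 kN/m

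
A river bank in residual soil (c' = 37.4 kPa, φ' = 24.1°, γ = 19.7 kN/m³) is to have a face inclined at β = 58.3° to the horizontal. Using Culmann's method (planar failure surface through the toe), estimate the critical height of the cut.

Culmann's analysis gives the critical failure plane at α_cr = (β + φ')/2 = (58.3 + 24.1)/2 = 41.2°, and the critical height
H_c = (4c'/γ) · sinβ cosφ' / [1 − cos(β − φ')]
    = (4·37.4/19.7) · sin58.3°·cos24.1° / [1 − cos(34.2°)]
    = 7.594 · 0.8508·0.9128 / [1 − 0.8271]
    = 7.594 · 0.7766 / 0.1729
    = 34.11 m

H_c = 34.11 m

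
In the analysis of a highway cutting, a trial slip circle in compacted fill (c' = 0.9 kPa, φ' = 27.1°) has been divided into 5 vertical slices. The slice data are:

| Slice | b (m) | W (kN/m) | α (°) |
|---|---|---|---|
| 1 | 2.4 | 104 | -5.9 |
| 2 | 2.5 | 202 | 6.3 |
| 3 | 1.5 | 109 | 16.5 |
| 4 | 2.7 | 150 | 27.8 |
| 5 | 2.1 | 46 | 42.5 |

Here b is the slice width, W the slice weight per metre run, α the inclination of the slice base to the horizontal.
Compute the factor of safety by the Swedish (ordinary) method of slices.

FS = 2.13

Ordinary method of slices: FS = Σ[c'·Δl_i + (W_i cosα_i)·tanφ'] / Σ W_i sinα_i, with Δl_i = b_i / cosα_i.
Slice 1: Δl = 2.4/cos(-5.9°) = 2.413 m; N'_1 = 104·cos(-5.9°) = 103.4; c'Δl = 2.17; W sinα = -10.7
Slice 2: Δl = 2.5/cos6.3° = 2.515 m; N'_2 = 202·cos6.3° = 200.8; c'Δl = 2.26; W sinα = 22.2
Slice 3: Δl = 1.5/cos16.5° = 1.564 m; N'_3 = 109·cos16.5° = 104.5; c'Δl = 1.41; W sinα = 31.0
Slice 4: Δl = 2.7/cos27.8° = 3.052 m; N'_4 = 150·cos27.8° = 132.7; c'Δl = 2.75; W sinα = 70.0
Slice 5: Δl = 2.1/cos42.5° = 2.848 m; N'_5 = 46·cos42.5° = 33.9; c'Δl = 2.56; W sinα = 31.1
Σc'Δl = 11.2 kN/m; ΣN' = 575.3 kN/m; ΣW sinα = 143.5 kN/m
Resisting = 11.2 + 575.3·tan27.1° = 11.2 + 294.4 = 305.6 kN/m
FS = 305.6 / 143.5 = 2.130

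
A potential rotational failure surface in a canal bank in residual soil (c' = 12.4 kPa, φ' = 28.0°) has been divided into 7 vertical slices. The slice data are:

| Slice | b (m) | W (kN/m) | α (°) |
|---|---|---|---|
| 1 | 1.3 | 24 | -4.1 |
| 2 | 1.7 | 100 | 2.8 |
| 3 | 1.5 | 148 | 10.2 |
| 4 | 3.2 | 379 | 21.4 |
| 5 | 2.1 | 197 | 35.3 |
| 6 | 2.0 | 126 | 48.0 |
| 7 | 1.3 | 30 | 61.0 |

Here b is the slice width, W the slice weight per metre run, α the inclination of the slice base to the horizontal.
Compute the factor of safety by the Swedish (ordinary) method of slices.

FS = 1.67

Ordinary method of slices: FS = Σ[c'·Δl_i + (W_i cosα_i)·tanφ'] / Σ W_i sinα_i, with Δl_i = b_i / cosα_i.
Slice 1: Δl = 1.3/cos(-4.1°) = 1.303 m; N'_1 = 24·cos(-4.1°) = 23.9; c'Δl = 16.16; W sinα = -1.7
Slice 2: Δl = 1.7/cos2.8° = 1.702 m; N'_2 = 100·cos2.8° = 99.9; c'Δl = 21.11; W sinα = 4.9
Slice 3: Δl = 1.5/cos10.2° = 1.524 m; N'_3 = 148·cos10.2° = 145.7; c'Δl = 18.90; W sinα = 26.2
Slice 4: Δl = 3.2/cos21.4° = 3.437 m; N'_4 = 379·cos21.4° = 352.9; c'Δl = 42.62; W sinα = 138.3
Slice 5: Δl = 2.1/cos35.3° = 2.573 m; N'_5 = 197·cos35.3° = 160.8; c'Δl = 31.91; W sinα = 113.8
Slice 6: Δl = 2.0/cos48.0° = 2.989 m; N'_6 = 126·cos48.0° = 84.3; c'Δl = 37.06; W sinα = 93.6
Slice 7: Δl = 1.3/cos61.0° = 2.681 m; N'_7 = 30·cos61.0° = 14.5; c'Δl = 33.25; W sinα = 26.2
Σc'Δl = 201.0 kN/m; ΣN' = 882.0 kN/m; ΣW sinα = 401.4 kN/m
Resisting = 201.0 + 882.0·tan28.0° = 201.0 + 469.0 = 670.0 kN/m
FS = 670.0 / 401.4 = 1.669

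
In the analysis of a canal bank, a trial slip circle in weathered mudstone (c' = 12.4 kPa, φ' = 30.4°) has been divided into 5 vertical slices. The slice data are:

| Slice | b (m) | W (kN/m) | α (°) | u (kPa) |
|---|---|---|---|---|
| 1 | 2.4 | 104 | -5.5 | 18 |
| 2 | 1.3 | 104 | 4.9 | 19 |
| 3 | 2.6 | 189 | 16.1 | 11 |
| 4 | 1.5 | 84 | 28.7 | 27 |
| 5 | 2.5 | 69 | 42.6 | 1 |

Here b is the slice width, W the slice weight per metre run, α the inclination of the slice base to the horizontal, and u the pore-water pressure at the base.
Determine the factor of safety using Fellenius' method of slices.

FS = 2.58

Ordinary method of slices: FS = Σ[c'·Δl_i + (W_i cosα_i − u_i·Δl_i)·tanφ'] / Σ W_i sinα_i, with Δl_i = b_i / cosα_i.
Slice 1: Δl = 2.4/cos(-5.5°) = 2.411 m; N'_1 = 104·cos(-5.5°) − 18·2.411 = 60.1; c'Δl = 29.90; W sinα = -10.0
Slice 2: Δl = 1.3/cos4.9° = 1.305 m; N'_2 = 104·cos4.9° − 19·1.305 = 78.8; c'Δl = 16.18; W sinα = 8.9
Slice 3: Δl = 2.6/cos16.1° = 2.706 m; N'_3 = 189·cos16.1° − 11·2.706 = 151.8; c'Δl = 33.56; W sinα = 52.4
Slice 4: Δl = 1.5/cos28.7° = 1.710 m; N'_4 = 84·cos28.7° − 27·1.710 = 27.5; c'Δl = 21.21; W sinα = 40.3
Slice 5: Δl = 2.5/cos42.6° = 3.396 m; N'_5 = 69·cos42.6° − 1·3.396 = 47.4; c'Δl = 42.11; W sinα = 46.7
Σc'Δl = 143.0 kN/m; ΣN' = 365.7 kN/m; ΣW sinα = 138.4 kN/m
Resisting = 143.0 + 365.7·tan30.4° = 143.0 + 214.5 = 357.5 kN/m
FS = 357.5 / 138.4 = 2.584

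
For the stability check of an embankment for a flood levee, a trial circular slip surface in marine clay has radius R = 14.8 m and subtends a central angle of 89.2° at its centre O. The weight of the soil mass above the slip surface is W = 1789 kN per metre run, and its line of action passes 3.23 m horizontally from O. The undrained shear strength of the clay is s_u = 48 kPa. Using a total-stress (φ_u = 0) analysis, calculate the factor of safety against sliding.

FS = 2.83

Taking moments about the centre O, the resisting moment is provided by the undrained shear strength acting along the arc:
Arc length L_a = R·θ = 14.8·(89.2°·π/180) = 14.8·1.5568 = 23.04 m
M_R = s_u·L_a·R = 48·23.04·14.8 = 16368.4 kN·m/m
M_D = W·d = 1789·3.23 = 5778.5 kN·m/m
FS = M_R / M_D = 16368.4 / 5778.5 = 2.833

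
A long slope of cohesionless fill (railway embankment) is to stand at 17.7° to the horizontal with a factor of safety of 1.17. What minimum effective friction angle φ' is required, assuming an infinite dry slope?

φ' = 20.5°

FS = tanφ'/tanβ ⇒ tanφ' = FS · tanβ = 1.17 · tan17.7° = 0.3734
φ' = arctan(0.3734) = 20.48°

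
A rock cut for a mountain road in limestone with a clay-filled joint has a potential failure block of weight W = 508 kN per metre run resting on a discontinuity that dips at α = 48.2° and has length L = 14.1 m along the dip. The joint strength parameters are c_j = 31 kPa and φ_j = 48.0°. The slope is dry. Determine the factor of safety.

FS = 2.15

Resolving the block weight along and normal to the plane and applying the Mohr–Coulomb strength on the joint:
N' = W cosα = 508·cos48.2° = 338.6 kN/m
Driving force T = W sinα = 508·sin48.2° = 378.7 kN/m
Resisting force R = c_j·L + N'·tanφ_j = 31·14.1 + 338.6·tan48.0° = 437.1 + 376.1 = 813.2 kN/m
FS = R / T = 813.2 / 378.7 = 2.147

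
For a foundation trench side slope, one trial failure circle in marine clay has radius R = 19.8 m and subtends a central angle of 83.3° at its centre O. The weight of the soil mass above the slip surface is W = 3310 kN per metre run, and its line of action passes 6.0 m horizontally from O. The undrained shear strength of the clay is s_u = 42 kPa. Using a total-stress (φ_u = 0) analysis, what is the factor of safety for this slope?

Taking moments about the centre O, the resisting moment is provided by the undrained shear strength acting along the arc:
Arc length L_a = R·θ = 19.8·(83.3°·π/180) = 19.8·1.4539 = 28.79 m
M_R = s_u·L_a·R = 42·28.79·19.8 = 23938.8 kN·m/m
M_D = W·d = 3310·6.0 = 19860.0 kN·m/m
FS = M_R / M_D = 23938.8 / 19860.0 = 1.205

FS = 1.21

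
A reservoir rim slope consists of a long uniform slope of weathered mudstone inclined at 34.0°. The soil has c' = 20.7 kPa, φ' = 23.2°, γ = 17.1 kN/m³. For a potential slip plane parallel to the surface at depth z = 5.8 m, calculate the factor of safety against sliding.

For an infinite slope with a slip plane parallel to the surface (no pore pressure): FS = [c' + γz cos²β tanφ'] / [γz sinβ cosβ].
γz = 17.1·5.8 = 99.18 kN/m²
Numerator = 20.7 + 99.18·cos²34.0°·tan23.2° = 20.7 + 99.18·0.6873·0.4286 = 49.916 kPa
Denominator = 99.18·sin34.0°·cos34.0° = 99.18·0.5592·0.8290 = 45.979 kPa
FS = 49.916 / 45.979 = 1.086

FS = 1.09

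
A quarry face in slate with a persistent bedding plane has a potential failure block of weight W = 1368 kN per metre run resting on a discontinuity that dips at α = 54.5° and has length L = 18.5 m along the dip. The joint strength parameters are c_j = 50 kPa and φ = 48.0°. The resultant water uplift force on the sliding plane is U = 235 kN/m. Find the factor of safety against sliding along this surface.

Resolving the block weight along and normal to the plane and applying the Mohr–Coulomb strength on the joint:
N' = W cosα − U = 1368·cos54.5° − 235 = 559.4 kN/m
Driving force T = W sinα = 1368·sin54.5° = 1113.7 kN/m
Resisting force R = c_j·L + N'·tanφ = 50·18.5 + 559.4·tan48.0° = 925.0 + 621.3 = 1546.3 kN/m
FS = R / T = 1546.3 / 1113.7 = 1.388

FS = 1.39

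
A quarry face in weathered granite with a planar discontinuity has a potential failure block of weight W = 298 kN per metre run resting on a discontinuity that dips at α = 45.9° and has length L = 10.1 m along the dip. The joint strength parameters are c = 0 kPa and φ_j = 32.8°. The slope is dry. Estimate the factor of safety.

Resolving the block weight along and normal to the plane and applying the Mohr–Coulomb strength on the joint:
N' = W cosα = 298·cos45.9° = 207.4 kN/m
Driving force T = W sinα = 298·sin45.9° = 214.0 kN/m
Resisting force R = c·L + N'·tanφ_j = 0·10.1 + 207.4·tan32.8° = 0.0 + 133.6 = 133.6 kN/m
FS = R / T = 133.6 / 214.0 = 0.625

FS = 0.62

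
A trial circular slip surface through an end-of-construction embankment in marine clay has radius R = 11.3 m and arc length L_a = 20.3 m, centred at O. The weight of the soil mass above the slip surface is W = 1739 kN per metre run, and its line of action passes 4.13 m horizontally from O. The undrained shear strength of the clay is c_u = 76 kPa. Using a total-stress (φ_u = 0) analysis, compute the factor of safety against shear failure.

FS = 2.43

Taking moments about the centre O, the resisting moment is provided by the undrained shear strength acting along the arc:
M_R = c_u·L_a·R = 76·20.30·11.3 = 17433.6 kN·m/m
M_D = W·d = 1739·4.13 = 7182.1 kN·m/m
FS = M_R / M_D = 17433.6 / 7182.1 = 2.427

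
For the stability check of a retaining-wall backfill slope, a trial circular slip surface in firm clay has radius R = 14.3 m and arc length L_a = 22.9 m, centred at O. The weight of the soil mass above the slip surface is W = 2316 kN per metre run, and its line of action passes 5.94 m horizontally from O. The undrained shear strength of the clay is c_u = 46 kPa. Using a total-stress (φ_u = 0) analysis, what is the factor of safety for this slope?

Taking moments about the centre O, the resisting moment is provided by the undrained shear strength acting along the arc:
M_R = c_u·L_a·R = 46·22.90·14.3 = 15063.6 kN·m/m
M_D = W·d = 2316·5.94 = 13757.0 kN·m/m
FS = M_R / M_D = 15063.6 / 13757.0 = 1.095

FS = 1.09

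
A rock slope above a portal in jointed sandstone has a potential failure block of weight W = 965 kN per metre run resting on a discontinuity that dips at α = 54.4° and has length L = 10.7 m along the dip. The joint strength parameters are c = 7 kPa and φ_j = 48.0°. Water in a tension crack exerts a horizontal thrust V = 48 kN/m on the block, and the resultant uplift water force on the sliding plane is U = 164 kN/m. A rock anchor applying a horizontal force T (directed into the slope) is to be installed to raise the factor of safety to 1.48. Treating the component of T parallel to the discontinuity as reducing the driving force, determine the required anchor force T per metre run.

T = 413 kN/m

Resolving forces along and normal to the sliding plane, with the horizontal anchor force T adding T·sinα to the effective normal force and T·cosα acting up the plane against the driving force:
FS = [cL + (W cosα − U − V sinα + T sinα) tanφ_j] / [W sinα + V cosα − T cosα]
Without the anchor: N' = 358.7 kN/m, driving T_d = 812.6 kN/m, resisting R = 7·10.7 + 358.7·tan48.0° = 473.3 kN/m, FS = 0.58.
Setting FS = 1.48 and solving for T:
1.48·(812.6 − T cos54.4°) = 473.3 + T sin54.4°·tan48.0°
T·(sin54.4°·tan48.0° + 1.48·cos54.4°) = 1.48·812.6 − 473.3
T·(0.8131·1.1106 + 1.48·0.5821) = 1202.6 − 473.3 = 729.3
T·1.7646 = 729.3
T = 413.3 kN/m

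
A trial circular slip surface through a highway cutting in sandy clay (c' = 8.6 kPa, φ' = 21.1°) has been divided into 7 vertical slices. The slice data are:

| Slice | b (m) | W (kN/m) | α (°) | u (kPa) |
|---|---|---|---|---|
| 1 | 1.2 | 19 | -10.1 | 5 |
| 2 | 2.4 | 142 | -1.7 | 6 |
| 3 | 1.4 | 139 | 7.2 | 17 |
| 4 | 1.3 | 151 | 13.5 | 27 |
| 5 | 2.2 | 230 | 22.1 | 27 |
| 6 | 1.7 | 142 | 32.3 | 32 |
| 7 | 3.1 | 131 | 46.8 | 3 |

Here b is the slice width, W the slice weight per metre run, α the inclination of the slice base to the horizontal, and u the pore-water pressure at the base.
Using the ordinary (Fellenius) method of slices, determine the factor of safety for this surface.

Ordinary method of slices: FS = Σ[c'·Δl_i + (W_i cosα_i − u_i·Δl_i)·tanφ'] / Σ W_i sinα_i, with Δl_i = b_i / cosα_i.
Slice 1: Δl = 1.2/cos(-10.1°) = 1.219 m; N'_1 = 19·cos(-10.1°) − 5·1.219 = 12.6; c'Δl = 10.48; W sinα = -3.3
Slice 2: Δl = 2.4/cos(-1.7°) = 2.401 m; N'_2 = 142·cos(-1.7°) − 6·2.401 = 127.5; c'Δl = 20.65; W sinα = -4.2
Slice 3: Δl = 1.4/cos7.2° = 1.411 m; N'_3 = 139·cos7.2° − 17·1.411 = 113.9; c'Δl = 12.14; W sinα = 17.4
Slice 4: Δl = 1.3/cos13.5° = 1.337 m; N'_4 = 151·cos13.5° − 27·1.337 = 110.7; c'Δl = 11.50; W sinα = 35.3
Slice 5: Δl = 2.2/cos22.1° = 2.374 m; N'_5 = 230·cos22.1° − 27·2.374 = 149.0; c'Δl = 20.42; W sinα = 86.5
Slice 6: Δl = 1.7/cos32.3° = 2.011 m; N'_6 = 142·cos32.3° − 32·2.011 = 55.7; c'Δl = 17.30; W sinα = 75.9
Slice 7: Δl = 3.1/cos46.8° = 4.529 m; N'_7 = 131·cos46.8° − 3·4.529 = 76.1; c'Δl = 38.95; W sinα = 95.5
Σc'Δl = 131.4 kN/m; ΣN' = 645.5 kN/m; ΣW sinα = 303.0 kN/m
Resisting = 131.4 + 645.5·tan21.1° = 131.4 + 249.1 = 380.5 kN/m
FS = 380.5 / 303.0 = 1.256

FS = 1.26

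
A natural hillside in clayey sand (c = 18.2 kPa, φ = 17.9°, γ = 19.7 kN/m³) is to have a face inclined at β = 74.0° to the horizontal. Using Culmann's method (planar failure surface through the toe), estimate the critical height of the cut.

Culmann's analysis gives the critical failure plane at α_cr = (β + φ)/2 = (74.0 + 17.9)/2 = 46.0°, and the critical height
H_c = (4c/γ) · sinβ cosφ / [1 − cos(β − φ)]
    = (4·18.2/19.7) · sin74.0°·cos17.9° / [1 − cos(56.1°)]
    = 3.695 · 0.9613·0.9516 / [1 − 0.5577]
    = 3.695 · 0.9147 / 0.4423
    = 7.64 m

H_c = 7.64 m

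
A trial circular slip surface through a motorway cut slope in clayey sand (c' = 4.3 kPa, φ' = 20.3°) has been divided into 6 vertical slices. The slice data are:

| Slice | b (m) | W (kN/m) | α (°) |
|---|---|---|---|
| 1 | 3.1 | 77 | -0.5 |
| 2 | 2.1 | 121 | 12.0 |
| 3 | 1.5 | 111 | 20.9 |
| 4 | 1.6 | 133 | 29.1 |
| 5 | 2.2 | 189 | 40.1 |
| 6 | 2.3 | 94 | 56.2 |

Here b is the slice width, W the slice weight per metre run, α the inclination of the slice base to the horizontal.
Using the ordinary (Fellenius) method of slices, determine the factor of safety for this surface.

FS = 0.89

Ordinary method of slices: FS = Σ[c'·Δl_i + (W_i cosα_i)·tanφ'] / Σ W_i sinα_i, with Δl_i = b_i / cosα_i.
Slice 1: Δl = 3.1/cos(-0.5°) = 3.100 m; N'_1 = 77·cos(-0.5°) = 77.0; c'Δl = 13.33; W sinα = -0.7
Slice 2: Δl = 2.1/cos12.0° = 2.147 m; N'_2 = 121·cos12.0° = 118.4; c'Δl = 9.23; W sinα = 25.2
Slice 3: Δl = 1.5/cos20.9° = 1.606 m; N'_3 = 111·cos20.9° = 103.7; c'Δl = 6.90; W sinα = 39.6
Slice 4: Δl = 1.6/cos29.1° = 1.831 m; N'_4 = 133·cos29.1° = 116.2; c'Δl = 7.87; W sinα = 64.7
Slice 5: Δl = 2.2/cos40.1° = 2.876 m; N'_5 = 189·cos40.1° = 144.6; c'Δl = 12.37; W sinα = 121.7
Slice 6: Δl = 2.3/cos56.2° = 4.134 m; N'_6 = 94·cos56.2° = 52.3; c'Δl = 17.78; W sinα = 78.1
Σc'Δl = 67.5 kN/m; ΣN' = 612.1 kN/m; ΣW sinα = 328.6 kN/m
Resisting = 67.5 + 612.1·tan20.3° = 67.5 + 226.4 = 293.9 kN/m
FS = 293.9 / 328.6 = 0.894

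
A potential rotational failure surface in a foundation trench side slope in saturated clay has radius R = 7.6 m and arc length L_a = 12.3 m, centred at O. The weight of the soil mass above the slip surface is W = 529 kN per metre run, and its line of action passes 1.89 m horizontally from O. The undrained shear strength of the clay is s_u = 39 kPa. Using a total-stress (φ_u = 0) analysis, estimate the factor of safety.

Taking moments about the centre O, the resisting moment is provided by the undrained shear strength acting along the arc:
M_R = s_u·L_a·R = 39·12.30·7.6 = 3645.7 kN·m/m
M_D = W·d = 529·1.89 = 999.8 kN·m/m
FS = M_R / M_D = 3645.7 / 999.8 = 3.646

FS = 3.65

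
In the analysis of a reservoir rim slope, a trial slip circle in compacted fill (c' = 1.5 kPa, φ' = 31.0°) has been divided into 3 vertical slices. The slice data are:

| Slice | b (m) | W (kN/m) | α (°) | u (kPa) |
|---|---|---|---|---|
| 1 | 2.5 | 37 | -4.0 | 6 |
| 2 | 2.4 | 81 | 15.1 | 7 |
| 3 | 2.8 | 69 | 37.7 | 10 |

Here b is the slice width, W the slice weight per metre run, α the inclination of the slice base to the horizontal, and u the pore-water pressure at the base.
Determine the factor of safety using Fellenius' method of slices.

FS = 1.22

Ordinary method of slices: FS = Σ[c'·Δl_i + (W_i cosα_i − u_i·Δl_i)·tanφ'] / Σ W_i sinα_i, with Δl_i = b_i / cosα_i.
Slice 1: Δl = 2.5/cos(-4.0°) = 2.506 m; N'_1 = 37·cos(-4.0°) − 6·2.506 = 21.9; c'Δl = 3.76; W sinα = -2.6
Slice 2: Δl = 2.4/cos15.1° = 2.486 m; N'_2 = 81·cos15.1° − 7·2.486 = 60.8; c'Δl = 3.73; W sinα = 21.1
Slice 3: Δl = 2.8/cos37.7° = 3.539 m; N'_3 = 69·cos37.7° − 10·3.539 = 19.2; c'Δl = 5.31; W sinα = 42.2
Σc'Δl = 12.8 kN/m; ΣN' = 101.9 kN/m; ΣW sinα = 60.7 kN/m
Resisting = 12.8 + 101.9·tan31.0° = 12.8 + 61.2 = 74.0 kN/m
FS = 74.0 / 60.7 = 1.219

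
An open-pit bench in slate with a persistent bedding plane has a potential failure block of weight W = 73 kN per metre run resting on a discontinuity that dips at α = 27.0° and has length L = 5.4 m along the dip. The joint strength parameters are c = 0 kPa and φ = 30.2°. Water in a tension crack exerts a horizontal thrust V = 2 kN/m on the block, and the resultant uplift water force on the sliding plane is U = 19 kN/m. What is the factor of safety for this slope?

FS = 0.75

Resolving the block weight along and normal to the plane and applying the Mohr–Coulomb strength on the joint:
N' = W cosα − U − V sinα = 73·cos27.0° − 19 − 2·sin27.0° = 45.1 kN/m
Driving force T = W sinα + V cosα = 73·sin27.0° + 2·cos27.0° = 34.9 kN/m
Resisting force R = c·L + N'·tanφ = 0·5.4 + 45.1·tan30.2° = 0.0 + 26.3 = 26.3 kN/m
FS = R / T = 26.3 / 34.9 = 0.752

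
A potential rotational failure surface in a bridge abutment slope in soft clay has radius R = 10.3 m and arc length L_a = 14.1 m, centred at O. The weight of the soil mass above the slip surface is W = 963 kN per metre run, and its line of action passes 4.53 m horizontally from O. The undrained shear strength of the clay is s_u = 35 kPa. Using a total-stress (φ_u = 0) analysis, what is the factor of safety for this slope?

FS = 1.17

Taking moments about the centre O, the resisting moment is provided by the undrained shear strength acting along the arc:
M_R = s_u·L_a·R = 35·14.10·10.3 = 5083.1 kN·m/m
M_D = W·d = 963·4.53 = 4362.4 kN·m/m
FS = M_R / M_D = 5083.1 / 4362.4 = 1.165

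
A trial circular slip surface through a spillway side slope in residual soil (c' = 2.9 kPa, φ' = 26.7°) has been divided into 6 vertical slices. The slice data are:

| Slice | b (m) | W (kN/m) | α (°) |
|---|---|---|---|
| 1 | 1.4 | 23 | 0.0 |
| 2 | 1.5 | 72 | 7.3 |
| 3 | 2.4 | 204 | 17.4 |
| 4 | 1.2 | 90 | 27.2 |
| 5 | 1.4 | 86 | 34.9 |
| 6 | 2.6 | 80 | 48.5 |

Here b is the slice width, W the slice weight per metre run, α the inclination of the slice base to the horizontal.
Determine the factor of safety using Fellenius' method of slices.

Ordinary method of slices: FS = Σ[c'·Δl_i + (W_i cosα_i)·tanφ'] / Σ W_i sinα_i, with Δl_i = b_i / cosα_i.
Slice 1: Δl = 1.4/cos0.0° = 1.400 m; N'_1 = 23·cos0.0° = 23.0; c'Δl = 4.06; W sinα = 0.0
Slice 2: Δl = 1.5/cos7.3° = 1.512 m; N'_2 = 72·cos7.3° = 71.4; c'Δl = 4.39; W sinα = 9.1
Slice 3: Δl = 2.4/cos17.4° = 2.515 m; N'_3 = 204·cos17.4° = 194.7; c'Δl = 7.29; W sinα = 61.0
Slice 4: Δl = 1.2/cos27.2° = 1.349 m; N'_4 = 90·cos27.2° = 80.0; c'Δl = 3.91; W sinα = 41.1
Slice 5: Δl = 1.4/cos34.9° = 1.707 m; N'_5 = 86·cos34.9° = 70.5; c'Δl = 4.95; W sinα = 49.2
Slice 6: Δl = 2.6/cos48.5° = 3.924 m; N'_6 = 80·cos48.5° = 53.0; c'Δl = 11.38; W sinα = 59.9
Σc'Δl = 36.0 kN/m; ΣN' = 492.7 kN/m; ΣW sinα = 220.4 kN/m
Resisting = 36.0 + 492.7·tan26.7° = 36.0 + 247.8 = 283.8 kN/m
FS = 283.8 / 220.4 = 1.287

FS = 1.29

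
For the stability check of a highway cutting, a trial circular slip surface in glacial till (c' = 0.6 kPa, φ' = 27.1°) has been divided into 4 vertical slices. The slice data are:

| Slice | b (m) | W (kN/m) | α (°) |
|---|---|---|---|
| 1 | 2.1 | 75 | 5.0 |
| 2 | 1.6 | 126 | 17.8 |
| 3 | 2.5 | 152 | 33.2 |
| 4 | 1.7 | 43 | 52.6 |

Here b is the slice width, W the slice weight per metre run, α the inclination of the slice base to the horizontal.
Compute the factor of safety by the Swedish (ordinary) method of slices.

Ordinary method of slices: FS = Σ[c'·Δl_i + (W_i cosα_i)·tanφ'] / Σ W_i sinα_i, with Δl_i = b_i / cosα_i.
Slice 1: Δl = 2.1/cos5.0° = 2.108 m; N'_1 = 75·cos5.0° = 74.7; c'Δl = 1.26; W sinα = 6.5
Slice 2: Δl = 1.6/cos17.8° = 1.680 m; N'_2 = 126·cos17.8° = 120.0; c'Δl = 1.01; W sinα = 38.5
Slice 3: Δl = 2.5/cos33.2° = 2.988 m; N'_3 = 152·cos33.2° = 127.2; c'Δl = 1.79; W sinα = 83.2
Slice 4: Δl = 1.7/cos52.6° = 2.799 m; N'_4 = 43·cos52.6° = 26.1; c'Δl = 1.68; W sinα = 34.2
Σc'Δl = 5.7 kN/m; ΣN' = 348.0 kN/m; ΣW sinα = 162.4 kN/m
Resisting = 5.7 + 348.0·tan27.1° = 5.7 + 178.1 = 183.8 kN/m
FS = 183.8 / 162.4 = 1.132

FS = 1.13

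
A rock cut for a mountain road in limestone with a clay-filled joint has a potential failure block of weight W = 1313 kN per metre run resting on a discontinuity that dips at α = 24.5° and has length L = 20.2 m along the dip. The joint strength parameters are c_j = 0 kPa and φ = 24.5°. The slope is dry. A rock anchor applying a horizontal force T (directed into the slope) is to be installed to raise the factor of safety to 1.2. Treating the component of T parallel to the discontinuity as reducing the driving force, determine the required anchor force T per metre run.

T = 85 kN/m

Resolving forces along and normal to the sliding plane, with the horizontal anchor force T adding T·sinα to the effective normal force and T·cosα acting up the plane against the driving force:
FS = [c_jL + (W cosα + T sinα) tanφ] / [W sinα − T cosα]
Without the anchor: N' = 1194.8 kN/m, driving T_d = 544.5 kN/m, resisting R = 0·20.2 + 1194.8·tan24.5° = 544.5 kN/m, FS = 1.00.
Setting FS = 1.2 and solving for T:
1.2·(544.5 − T cos24.5°) = 544.5 + T sin24.5°·tan24.5°
T·(sin24.5°·tan24.5° + 1.2·cos24.5°) = 1.2·544.5 − 544.5
T·(0.4147·0.4557 + 1.2·0.9100) = 653.4 − 544.5 = 108.9
T·1.2809 = 108.9
T = 85.0 kN/m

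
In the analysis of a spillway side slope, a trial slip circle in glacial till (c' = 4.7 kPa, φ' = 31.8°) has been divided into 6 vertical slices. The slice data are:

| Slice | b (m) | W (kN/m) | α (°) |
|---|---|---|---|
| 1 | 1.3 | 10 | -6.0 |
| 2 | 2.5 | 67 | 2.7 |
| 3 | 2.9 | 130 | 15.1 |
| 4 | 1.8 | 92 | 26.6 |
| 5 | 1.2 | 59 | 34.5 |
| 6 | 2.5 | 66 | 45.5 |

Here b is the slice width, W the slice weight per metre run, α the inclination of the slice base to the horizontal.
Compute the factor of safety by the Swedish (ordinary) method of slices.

Ordinary method of slices: FS = Σ[c'·Δl_i + (W_i cosα_i)·tanφ'] / Σ W_i sinα_i, with Δl_i = b_i / cosα_i.
Slice 1: Δl = 1.3/cos(-6.0°) = 1.307 m; N'_1 = 10·cos(-6.0°) = 9.9; c'Δl = 6.14; W sinα = -1.0
Slice 2: Δl = 2.5/cos2.7° = 2.503 m; N'_2 = 67·cos2.7° = 66.9; c'Δl = 11.76; W sinα = 3.2
Slice 3: Δl = 2.9/cos15.1° = 3.004 m; N'_3 = 130·cos15.1° = 125.5; c'Δl = 14.12; W sinα = 33.9
Slice 4: Δl = 1.8/cos26.6° = 2.013 m; N'_4 = 92·cos26.6° = 82.3; c'Δl = 9.46; W sinα = 41.2
Slice 5: Δl = 1.2/cos34.5° = 1.456 m; N'_5 = 59·cos34.5° = 48.6; c'Δl = 6.84; W sinα = 33.4
Slice 6: Δl = 2.5/cos45.5° = 3.567 m; N'_6 = 66·cos45.5° = 46.3; c'Δl = 16.76; W sinα = 47.1
Σc'Δl = 65.1 kN/m; ΣN' = 379.5 kN/m; ΣW sinα = 157.7 kN/m
Resisting = 65.1 + 379.5·tan31.8° = 65.1 + 235.3 = 300.4 kN/m
FS = 300.4 / 157.7 = 1.905

FS = 1.91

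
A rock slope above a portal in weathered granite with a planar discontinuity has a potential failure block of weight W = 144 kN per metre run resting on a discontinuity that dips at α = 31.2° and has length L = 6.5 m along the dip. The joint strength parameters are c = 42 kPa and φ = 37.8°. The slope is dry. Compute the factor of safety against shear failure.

Resolving the block weight along and normal to the plane and applying the Mohr–Coulomb strength on the joint:
N' = W cosα = 144·cos31.2° = 123.2 kN/m
Driving force T = W sinα = 144·sin31.2° = 74.6 kN/m
Resisting force R = c·L + N'·tanφ = 42·6.5 + 123.2·tan37.8° = 273.0 + 95.5 = 368.5 kN/m
FS = R / T = 368.5 / 74.6 = 4.941

FS = 4.94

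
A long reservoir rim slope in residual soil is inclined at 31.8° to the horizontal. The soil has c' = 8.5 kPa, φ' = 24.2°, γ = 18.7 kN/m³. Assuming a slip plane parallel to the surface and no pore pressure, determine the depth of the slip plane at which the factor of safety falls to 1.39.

z = 1.53 m

Setting FS = 1.39 in FS = [c' + γz cos²β tanφ'] / [γz sinβ cosβ] and solving for z:
z = c' / [γ cosβ (FS·sinβ − cosβ·tanφ')]
  = 8.5 / [18.7·cos31.8°·(1.39·sin31.8° − cos31.8°·tan24.2°)]
  = 8.5 / [18.7·0.8499·(1.39·0.5270 − 0.8499·0.4494)]
  = 8.5 / 5.5707 = 1.526 m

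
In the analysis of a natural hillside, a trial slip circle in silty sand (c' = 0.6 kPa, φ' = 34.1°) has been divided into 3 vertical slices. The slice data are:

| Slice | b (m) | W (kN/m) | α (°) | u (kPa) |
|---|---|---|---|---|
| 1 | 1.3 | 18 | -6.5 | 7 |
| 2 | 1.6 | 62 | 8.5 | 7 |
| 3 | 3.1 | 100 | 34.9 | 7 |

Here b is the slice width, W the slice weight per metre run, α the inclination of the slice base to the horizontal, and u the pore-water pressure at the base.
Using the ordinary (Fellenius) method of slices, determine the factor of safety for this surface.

Ordinary method of slices: FS = Σ[c'·Δl_i + (W_i cosα_i − u_i·Δl_i)·tanφ'] / Σ W_i sinα_i, with Δl_i = b_i / cosα_i.
Slice 1: Δl = 1.3/cos(-6.5°) = 1.308 m; N'_1 = 18·cos(-6.5°) − 7·1.308 = 8.7; c'Δl = 0.79; W sinα = -2.0
Slice 2: Δl = 1.6/cos8.5° = 1.618 m; N'_2 = 62·cos8.5° − 7·1.618 = 50.0; c'Δl = 0.97; W sinα = 9.2
Slice 3: Δl = 3.1/cos34.9° = 3.780 m; N'_3 = 100·cos34.9° − 7·3.780 = 55.6; c'Δl = 2.27; W sinα = 57.2
Σc'Δl = 4.0 kN/m; ΣN' = 114.3 kN/m; ΣW sinα = 64.3 kN/m
Resisting = 4.0 + 114.3·tan34.1° = 4.0 + 77.4 = 81.4 kN/m
FS = 81.4 / 64.3 = 1.265

FS = 1.27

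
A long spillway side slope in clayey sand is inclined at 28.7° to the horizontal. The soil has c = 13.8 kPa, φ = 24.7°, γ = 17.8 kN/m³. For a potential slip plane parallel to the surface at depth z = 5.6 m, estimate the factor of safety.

For an infinite slope with a slip plane parallel to the surface (no pore pressure): FS = [c + γz cos²β tanφ] / [γz sinβ cosβ].
γz = 17.8·5.6 = 99.68 kN/m²
Numerator = 13.8 + 99.68·cos²28.7°·tan24.7° = 13.8 + 99.68·0.7694·0.4599 = 49.075 kPa
Denominator = 99.68·sin28.7°·cos28.7° = 99.68·0.4802·0.8771 = 41.988 kPa
FS = 49.075 / 41.988 = 1.169

FS = 1.17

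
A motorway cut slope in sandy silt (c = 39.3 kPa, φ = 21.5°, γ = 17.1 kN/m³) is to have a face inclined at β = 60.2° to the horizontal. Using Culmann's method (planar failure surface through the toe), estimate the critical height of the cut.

Culmann's analysis gives the critical failure plane at α_cr = (β + φ)/2 = (60.2 + 21.5)/2 = 40.9°, and the critical height
H_c = (4c/γ) · sinβ cosφ / [1 − cos(β − φ)]
    = (4·39.3/17.1) · sin60.2°·cos21.5° / [1 − cos(38.7°)]
    = 9.193 · 0.8678·0.9304 / [1 − 0.7804]
    = 9.193 · 0.8074 / 0.2196
    = 33.80 m

H_c = 33.80 m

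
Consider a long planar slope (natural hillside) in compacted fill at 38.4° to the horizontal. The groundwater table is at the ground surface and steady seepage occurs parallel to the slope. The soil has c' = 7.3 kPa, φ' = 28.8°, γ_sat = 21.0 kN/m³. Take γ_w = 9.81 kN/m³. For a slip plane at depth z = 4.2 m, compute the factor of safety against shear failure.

FS = 0.54

With seepage parallel to the slope and the water table at the surface, the effective normal stress on the slip plane uses the buoyant unit weight γ' = γ_sat − γ_w while the driving shear stress uses γ_sat:
FS = [c' + γ' z cos²β tanφ'] / [γ_sat z sinβ cosβ]
γ' = 21.0 − 9.81 = 11.19 kN/m³
Numerator = 7.3 + 11.19·4.2·cos²38.4°·tan28.8° = 7.3 + 11.19·4.2·0.6142·0.5498 = 23.169 kPa
Denominator = 21.0·4.2·sin38.4°·cos38.4° = 21.0·4.2·0.6211·0.7837 = 42.935 kPa
FS = 23.169 / 42.935 = 0.540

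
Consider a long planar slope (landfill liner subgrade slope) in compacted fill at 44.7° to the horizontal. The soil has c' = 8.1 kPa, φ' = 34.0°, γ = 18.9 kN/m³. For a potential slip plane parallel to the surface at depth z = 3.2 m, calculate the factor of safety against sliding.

For an infinite slope with a slip plane parallel to the surface (no pore pressure): FS = [c' + γz cos²β tanφ'] / [γz sinβ cosβ].
γz = 18.9·3.2 = 60.48 kN/m²
Numerator = 8.1 + 60.48·cos²44.7°·tan34.0° = 8.1 + 60.48·0.5052·0.6745 = 28.711 kPa
Denominator = 60.48·sin44.7°·cos44.7° = 60.48·0.7034·0.7108 = 30.238 kPa
FS = 28.711 / 30.238 = 0.949

FS = 0.95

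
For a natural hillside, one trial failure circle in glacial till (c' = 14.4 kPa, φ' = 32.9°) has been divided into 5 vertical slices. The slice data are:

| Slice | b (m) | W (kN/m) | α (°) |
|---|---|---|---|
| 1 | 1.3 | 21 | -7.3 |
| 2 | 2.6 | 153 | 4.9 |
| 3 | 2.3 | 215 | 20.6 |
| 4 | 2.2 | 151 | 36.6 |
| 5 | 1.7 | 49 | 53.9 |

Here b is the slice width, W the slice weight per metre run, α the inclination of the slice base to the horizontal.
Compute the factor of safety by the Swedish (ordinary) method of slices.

FS = 2.38

Ordinary method of slices: FS = Σ[c'·Δl_i + (W_i cosα_i)·tanφ'] / Σ W_i sinα_i, with Δl_i = b_i / cosα_i.
Slice 1: Δl = 1.3/cos(-7.3°) = 1.311 m; N'_1 = 21·cos(-7.3°) = 20.8; c'Δl = 18.87; W sinα = -2.7
Slice 2: Δl = 2.6/cos4.9° = 2.610 m; N'_2 = 153·cos4.9° = 152.4; c'Δl = 37.58; W sinα = 13.1
Slice 3: Δl = 2.3/cos20.6° = 2.457 m; N'_3 = 215·cos20.6° = 201.3; c'Δl = 35.38; W sinα = 75.6
Slice 4: Δl = 2.2/cos36.6° = 2.740 m; N'_4 = 151·cos36.6° = 121.2; c'Δl = 39.46; W sinα = 90.0
Slice 5: Δl = 1.7/cos53.9° = 2.885 m; N'_5 = 49·cos53.9° = 28.9; c'Δl = 41.55; W sinα = 39.6
Σc'Δl = 172.8 kN/m; ΣN' = 524.6 kN/m; ΣW sinα = 215.7 kN/m
Resisting = 172.8 + 524.6·tan32.9° = 172.8 + 339.4 = 512.2 kN/m
FS = 512.2 / 215.7 = 2.375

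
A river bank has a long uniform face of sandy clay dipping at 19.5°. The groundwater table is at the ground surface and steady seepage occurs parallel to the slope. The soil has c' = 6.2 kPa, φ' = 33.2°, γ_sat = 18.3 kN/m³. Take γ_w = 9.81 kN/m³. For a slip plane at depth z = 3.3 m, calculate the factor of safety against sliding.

FS = 1.18

With seepage parallel to the slope and the water table at the surface, the effective normal stress on the slip plane uses the buoyant unit weight γ' = γ_sat − γ_w while the driving shear stress uses γ_sat:
FS = [c' + γ' z cos²β tanφ'] / [γ_sat z sinβ cosβ]
γ' = 18.3 − 9.81 = 8.49 kN/m³
Numerator = 6.2 + 8.49·3.3·cos²19.5°·tan33.2° = 6.2 + 8.49·3.3·0.8886·0.6544 = 22.491 kPa
Denominator = 18.3·3.3·sin19.5°·cos19.5° = 18.3·3.3·0.3338·0.9426 = 19.002 kPa
FS = 22.491 / 19.002 = 1.184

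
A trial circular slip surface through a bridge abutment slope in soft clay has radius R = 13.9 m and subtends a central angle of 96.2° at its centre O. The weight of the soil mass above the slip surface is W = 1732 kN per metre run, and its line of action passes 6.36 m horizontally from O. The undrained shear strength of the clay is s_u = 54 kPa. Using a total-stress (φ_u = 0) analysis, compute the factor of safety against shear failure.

Taking moments about the centre O, the resisting moment is provided by the undrained shear strength acting along the arc:
Arc length L_a = R·θ = 13.9·(96.2°·π/180) = 13.9·1.6790 = 23.34 m
M_R = s_u·L_a·R = 54·23.34·13.9 = 17517.6 kN·m/m
M_D = W·d = 1732·6.36 = 11015.5 kN·m/m
FS = M_R / M_D = 17517.6 / 11015.5 = 1.590

FS = 1.59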